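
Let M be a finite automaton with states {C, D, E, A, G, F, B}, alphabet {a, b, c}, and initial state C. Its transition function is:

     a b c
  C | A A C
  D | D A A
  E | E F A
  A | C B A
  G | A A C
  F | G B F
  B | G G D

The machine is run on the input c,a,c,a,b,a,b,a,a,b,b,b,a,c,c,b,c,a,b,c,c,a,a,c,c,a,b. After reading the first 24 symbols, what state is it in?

A

Trace: C -c-> C -a-> A -c-> A -a-> C -b-> A -a-> C -b-> A -a-> C -a-> A -b-> B -b-> G -b-> A -a-> C -c-> C -c-> C -b-> A -c-> A -a-> C -b-> A -c-> A -c-> A -a-> C -a-> A -c-> A
After 24 symbols: A.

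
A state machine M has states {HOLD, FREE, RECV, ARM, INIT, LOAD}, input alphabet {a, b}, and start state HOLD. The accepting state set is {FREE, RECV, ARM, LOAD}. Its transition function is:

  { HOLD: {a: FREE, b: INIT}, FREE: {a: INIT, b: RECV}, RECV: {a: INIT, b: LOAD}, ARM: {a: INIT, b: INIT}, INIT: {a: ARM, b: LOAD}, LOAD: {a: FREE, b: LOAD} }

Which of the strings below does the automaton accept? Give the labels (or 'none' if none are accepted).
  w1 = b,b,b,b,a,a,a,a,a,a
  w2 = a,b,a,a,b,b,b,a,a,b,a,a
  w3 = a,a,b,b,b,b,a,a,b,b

w1: Trace: HOLD -b-> INIT -b-> LOAD -b-> LOAD -b-> LOAD -a-> FREE -a-> INIT -a-> ARM -a-> INIT -a-> ARM -a-> INIT  → end INIT, rejected
w2: Trace: HOLD -a-> FREE -b-> RECV -a-> INIT -a-> ARM -b-> INIT -b-> LOAD -b-> LOAD -a-> FREE -a-> INIT -b-> LOAD -a-> FREE -a-> INIT  → end INIT, rejected
w3: Trace: HOLD -a-> FREE -a-> INIT -b-> LOAD -b-> LOAD -b-> LOAD -b-> LOAD -a-> FREE -a-> INIT -b-> LOAD -b-> LOAD  → end LOAD, accepted

w3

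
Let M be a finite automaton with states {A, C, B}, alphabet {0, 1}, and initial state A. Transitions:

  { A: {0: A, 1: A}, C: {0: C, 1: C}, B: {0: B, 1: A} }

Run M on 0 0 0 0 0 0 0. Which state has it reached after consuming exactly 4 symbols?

Trace: A -0-> A -0-> A -0-> A -0-> A
After 4 symbols: A.

A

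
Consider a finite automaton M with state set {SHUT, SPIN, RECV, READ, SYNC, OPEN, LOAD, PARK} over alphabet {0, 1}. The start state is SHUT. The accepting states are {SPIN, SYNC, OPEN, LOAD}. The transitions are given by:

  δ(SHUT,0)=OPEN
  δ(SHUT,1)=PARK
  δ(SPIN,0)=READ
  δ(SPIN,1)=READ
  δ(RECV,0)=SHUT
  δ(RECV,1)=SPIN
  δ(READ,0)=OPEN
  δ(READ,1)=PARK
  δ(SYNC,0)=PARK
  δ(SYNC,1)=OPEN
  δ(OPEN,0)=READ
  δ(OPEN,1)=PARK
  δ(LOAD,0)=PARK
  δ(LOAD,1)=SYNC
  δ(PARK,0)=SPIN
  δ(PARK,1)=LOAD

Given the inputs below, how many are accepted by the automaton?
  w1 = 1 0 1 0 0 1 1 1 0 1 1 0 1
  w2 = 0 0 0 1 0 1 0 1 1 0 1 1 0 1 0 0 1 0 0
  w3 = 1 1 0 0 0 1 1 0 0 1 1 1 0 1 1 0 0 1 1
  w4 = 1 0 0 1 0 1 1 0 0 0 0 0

w1:
  start at SHUT
  read '1': SHUT → PARK
  read '0': PARK → SPIN
  read '1': SPIN → READ
  read '0': READ → OPEN
  read '0': OPEN → READ
  read '1': READ → PARK
  read '1': PARK → LOAD
  read '1': LOAD → SYNC
  read '0': SYNC → PARK
  read '1': PARK → LOAD
  read '1': LOAD → SYNC
  read '0': SYNC → PARK
  read '1': PARK → LOAD
  end LOAD, accepted
w2:
  start at SHUT
  read '0': SHUT → OPEN
  read '0': OPEN → READ
  read '0': READ → OPEN
  read '1': OPEN → PARK
  read '0': PARK → SPIN
  read '1': SPIN → READ
  read '0': READ → OPEN
  read '1': OPEN → PARK
  read '1': PARK → LOAD
  read '0': LOAD → PARK
  read '1': PARK → LOAD
  read '1': LOAD → SYNC
  read '0': SYNC → PARK
  read '1': PARK → LOAD
  read '0': LOAD → PARK
  read '0': PARK → SPIN
  read '1': SPIN → READ
  read '0': READ → OPEN
  read '0': OPEN → READ
  end READ, rejected
w3:
  start at SHUT
  read '1': SHUT → PARK
  read '1': PARK → LOAD
  read '0': LOAD → PARK
  read '0': PARK → SPIN
  read '0': SPIN → READ
  read '1': READ → PARK
  read '1': PARK → LOAD
  read '0': LOAD → PARK
  read '0': PARK → SPIN
  read '1': SPIN → READ
  read '1': READ → PARK
  read '1': PARK → LOAD
  read '0': LOAD → PARK
  read '1': PARK → LOAD
  read '1': LOAD → SYNC
  read '0': SYNC → PARK
  read '0': PARK → SPIN
  read '1': SPIN → READ
  read '1': READ → PARK
  end PARK, rejected
w4:
  start at SHUT
  read '1': SHUT → PARK
  read '0': PARK → SPIN
  read '0': SPIN → READ
  read '1': READ → PARK
  read '0': PARK → SPIN
  read '1': SPIN → READ
  read '1': READ → PARK
  read '0': PARK → SPIN
  read '0': SPIN → READ
  read '0': READ → OPEN
  read '0': OPEN → READ
  read '0': READ → OPEN
  end OPEN, accepted

2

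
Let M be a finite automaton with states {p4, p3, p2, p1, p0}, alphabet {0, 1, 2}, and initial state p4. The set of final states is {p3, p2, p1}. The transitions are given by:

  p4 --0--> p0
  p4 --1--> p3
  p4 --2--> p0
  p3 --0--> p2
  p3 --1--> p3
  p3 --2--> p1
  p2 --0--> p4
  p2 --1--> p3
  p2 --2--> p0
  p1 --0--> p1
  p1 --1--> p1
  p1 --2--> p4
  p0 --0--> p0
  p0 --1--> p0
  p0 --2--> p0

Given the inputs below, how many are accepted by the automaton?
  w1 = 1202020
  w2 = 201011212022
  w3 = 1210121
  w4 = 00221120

1

w1:
  start at p4
  read '1': p4 → p3
  read '2': p3 → p1
  read '0': p1 → p1
  read '2': p1 → p4
  read '0': p4 → p0
  read '2': p0 → p0
  read '0': p0 → p0
  end p0, rejected
w2:
  start at p4
  read '2': p4 → p0
  read '0': p0 → p0
  read '1': p0 → p0
  read '0': p0 → p0
  read '1': p0 → p0
  read '1': p0 → p0
  read '2': p0 → p0
  read '1': p0 → p0
  read '2': p0 → p0
  read '0': p0 → p0
  read '2': p0 → p0
  read '2': p0 → p0
  end p0, rejected
w3:
  start at p4
  read '1': p4 → p3
  read '2': p3 → p1
  read '1': p1 → p1
  read '0': p1 → p1
  read '1': p1 → p1
  read '2': p1 → p4
  read '1': p4 → p3
  end p3, accepted
w4:
  start at p4
  read '0': p4 → p0
  read '0': p0 → p0
  read '2': p0 → p0
  read '2': p0 → p0
  read '1': p0 → p0
  read '1': p0 → p0
  read '2': p0 → p0
  read '0': p0 → p0
  end p0, rejected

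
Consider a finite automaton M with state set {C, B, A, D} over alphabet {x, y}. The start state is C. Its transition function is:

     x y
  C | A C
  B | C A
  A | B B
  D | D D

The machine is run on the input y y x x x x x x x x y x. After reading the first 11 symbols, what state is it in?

Trace: C -y-> C -y-> C -x-> A -x-> B -x-> C -x-> A -x-> B -x-> C -x-> A -x-> B -y-> A
After 11 symbols: A.

A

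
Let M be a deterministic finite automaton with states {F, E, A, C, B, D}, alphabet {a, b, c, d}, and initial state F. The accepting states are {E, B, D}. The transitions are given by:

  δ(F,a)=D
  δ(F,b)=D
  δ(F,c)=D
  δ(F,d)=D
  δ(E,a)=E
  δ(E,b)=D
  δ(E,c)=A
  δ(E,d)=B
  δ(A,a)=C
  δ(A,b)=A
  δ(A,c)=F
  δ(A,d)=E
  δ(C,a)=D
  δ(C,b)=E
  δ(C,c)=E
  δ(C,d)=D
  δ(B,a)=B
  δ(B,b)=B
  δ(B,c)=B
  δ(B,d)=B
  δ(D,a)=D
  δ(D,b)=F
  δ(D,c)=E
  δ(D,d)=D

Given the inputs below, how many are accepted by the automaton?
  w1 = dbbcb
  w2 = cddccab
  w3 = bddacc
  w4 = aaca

3

w1: Trace: F -d-> D -b-> F -b-> D -c-> E -b-> D  → end D, accepted
w2: Trace: F -c-> D -d-> D -d-> D -c-> E -c-> A -a-> C -b-> E  → end E, accepted
w3: Trace: F -b-> D -d-> D -d-> D -a-> D -c-> E -c-> A  → end A, rejected
w4: Trace: F -a-> D -a-> D -c-> E -a-> E  → end E, accepted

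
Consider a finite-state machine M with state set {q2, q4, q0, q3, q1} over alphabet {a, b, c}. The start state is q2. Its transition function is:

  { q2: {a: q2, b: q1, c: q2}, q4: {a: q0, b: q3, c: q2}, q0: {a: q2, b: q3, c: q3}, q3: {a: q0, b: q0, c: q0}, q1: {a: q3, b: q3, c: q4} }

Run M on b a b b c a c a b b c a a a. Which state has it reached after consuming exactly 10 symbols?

start at q2
read 'b': q2 → q1
read 'a': q1 → q3
read 'b': q3 → q0
read 'b': q0 → q3
read 'c': q3 → q0
read 'a': q0 → q2
read 'c': q2 → q2
read 'a': q2 → q2
read 'b': q2 → q1
read 'b': q1 → q3
After 10 symbols: q3.

q3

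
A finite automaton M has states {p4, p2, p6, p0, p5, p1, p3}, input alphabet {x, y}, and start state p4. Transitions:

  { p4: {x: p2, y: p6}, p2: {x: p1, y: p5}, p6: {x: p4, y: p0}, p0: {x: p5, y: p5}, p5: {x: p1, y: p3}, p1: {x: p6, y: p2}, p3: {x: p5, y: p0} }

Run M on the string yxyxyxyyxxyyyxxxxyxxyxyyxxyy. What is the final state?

p4 → p6 → p4 → p6 → p4 → p6 → p4 → p6 → p0 → p5 → p1 → p2 → p5 → p3 → p5 → p1 → p6 → p4 → p6 → p4 → p2 → p5 → p1 → p2 → p5 → p1 → p6 → p0 → p5

p5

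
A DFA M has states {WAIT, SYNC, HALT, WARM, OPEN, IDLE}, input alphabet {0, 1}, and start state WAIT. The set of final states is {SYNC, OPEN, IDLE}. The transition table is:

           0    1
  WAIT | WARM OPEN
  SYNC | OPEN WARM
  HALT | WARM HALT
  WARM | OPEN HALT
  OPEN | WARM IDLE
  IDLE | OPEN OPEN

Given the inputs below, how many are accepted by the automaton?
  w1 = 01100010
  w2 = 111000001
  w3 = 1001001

0

w1: WAIT → WARM → HALT → HALT → WARM → OPEN → WARM → HALT → WARM  → end WARM, rejected
w2: WAIT → OPEN → IDLE → OPEN → WARM → OPEN → WARM → OPEN → WARM → HALT  → end HALT, rejected
w3: WAIT → OPEN → WARM → OPEN → IDLE → OPEN → WARM → HALT  → end HALT, rejected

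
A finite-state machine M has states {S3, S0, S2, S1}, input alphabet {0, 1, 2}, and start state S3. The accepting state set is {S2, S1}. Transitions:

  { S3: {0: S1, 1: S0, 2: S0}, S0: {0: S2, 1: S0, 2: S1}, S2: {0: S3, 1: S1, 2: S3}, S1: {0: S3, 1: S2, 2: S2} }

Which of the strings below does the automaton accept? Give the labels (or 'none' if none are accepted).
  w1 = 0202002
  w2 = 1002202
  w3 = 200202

w1:
  start at S3
  read '0': S3 → S1
  read '2': S1 → S2
  read '0': S2 → S3
  read '2': S3 → S0
  read '0': S0 → S2
  read '0': S2 → S3
  read '2': S3 → S0
  end S0, rejected
w2:
  start at S3
  read '1': S3 → S0
  read '0': S0 → S2
  read '0': S2 → S3
  read '2': S3 → S0
  read '2': S0 → S1
  read '0': S1 → S3
  read '2': S3 → S0
  end S0, rejected
w3:
  start at S3
  read '2': S3 → S0
  read '0': S0 → S2
  read '0': S2 → S3
  read '2': S3 → S0
  read '0': S0 → S2
  read '2': S2 → S3
  end S3, rejected

none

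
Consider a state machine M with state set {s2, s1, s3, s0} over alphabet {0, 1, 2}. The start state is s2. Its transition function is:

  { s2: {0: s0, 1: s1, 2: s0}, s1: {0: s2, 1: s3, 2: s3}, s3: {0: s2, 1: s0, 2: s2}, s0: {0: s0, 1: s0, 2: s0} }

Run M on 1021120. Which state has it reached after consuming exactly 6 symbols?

s0

s2 → s1 → s2 → s0 → s0 → s0 → s0
After 6 symbols: s0.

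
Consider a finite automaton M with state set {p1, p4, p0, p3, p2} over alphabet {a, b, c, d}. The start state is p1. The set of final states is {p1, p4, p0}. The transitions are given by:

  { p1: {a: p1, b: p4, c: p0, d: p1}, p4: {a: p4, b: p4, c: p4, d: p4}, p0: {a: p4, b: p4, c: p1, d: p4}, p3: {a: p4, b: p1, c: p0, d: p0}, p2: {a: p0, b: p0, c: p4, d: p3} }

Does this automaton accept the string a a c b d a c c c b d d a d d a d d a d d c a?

p1 → p1 → p1 → p0 → p4 → p4 → p4 → p4 → p4 → p4 → p4 → p4 → p4 → p4 → p4 → p4 → p4 → p4 → p4 → p4 → p4 → p4 → p4 → p4
End state p4 is accepting.

Yes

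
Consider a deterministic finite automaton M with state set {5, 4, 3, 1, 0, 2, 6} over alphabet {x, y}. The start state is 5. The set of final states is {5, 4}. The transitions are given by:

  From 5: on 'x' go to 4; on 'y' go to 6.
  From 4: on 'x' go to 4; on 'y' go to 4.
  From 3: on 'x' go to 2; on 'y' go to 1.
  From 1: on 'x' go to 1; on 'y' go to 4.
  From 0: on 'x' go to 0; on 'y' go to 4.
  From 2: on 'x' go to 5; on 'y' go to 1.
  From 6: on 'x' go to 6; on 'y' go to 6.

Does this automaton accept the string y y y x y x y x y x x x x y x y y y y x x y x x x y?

No

5 → 6 → 6 → 6 → 6 → 6 → 6 → 6 → 6 → 6 → 6 → 6 → 6 → 6 → 6 → 6 → 6 → 6 → 6 → 6 → 6 → 6 → 6 → 6 → 6 → 6 → 6
End state 6 is not accepting.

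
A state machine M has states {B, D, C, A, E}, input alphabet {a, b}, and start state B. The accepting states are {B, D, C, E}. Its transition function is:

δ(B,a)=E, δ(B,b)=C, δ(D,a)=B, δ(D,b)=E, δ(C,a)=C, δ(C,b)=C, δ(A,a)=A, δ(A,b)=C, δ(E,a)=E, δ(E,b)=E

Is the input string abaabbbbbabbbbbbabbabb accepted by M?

Yes

B → E → E → E → E → E → E → E → E → E → E → E → E → E → E → E → E → E → E → E → E → E → E
End state E is accepting.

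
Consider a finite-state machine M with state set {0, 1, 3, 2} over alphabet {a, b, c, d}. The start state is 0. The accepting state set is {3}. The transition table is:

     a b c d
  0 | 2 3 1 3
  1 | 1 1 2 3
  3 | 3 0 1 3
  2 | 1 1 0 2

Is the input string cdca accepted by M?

Trace: 0 -c-> 1 -d-> 3 -c-> 1 -a-> 1
End state 1 is not accepting.

No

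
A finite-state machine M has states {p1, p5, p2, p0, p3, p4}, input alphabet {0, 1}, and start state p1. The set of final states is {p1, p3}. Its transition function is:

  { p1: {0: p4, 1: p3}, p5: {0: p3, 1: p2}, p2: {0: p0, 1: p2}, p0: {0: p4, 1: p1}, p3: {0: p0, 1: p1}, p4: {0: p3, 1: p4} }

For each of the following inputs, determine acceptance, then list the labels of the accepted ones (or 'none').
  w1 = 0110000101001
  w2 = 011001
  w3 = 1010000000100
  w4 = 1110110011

w1: Trace: p1 -0-> p4 -1-> p4 -1-> p4 -0-> p3 -0-> p0 -0-> p4 -0-> p3 -1-> p1 -0-> p4 -1-> p4 -0-> p3 -0-> p0 -1-> p1  → end p1, accepted
w2: Trace: p1 -0-> p4 -1-> p4 -1-> p4 -0-> p3 -0-> p0 -1-> p1  → end p1, accepted
w3: Trace: p1 -1-> p3 -0-> p0 -1-> p1 -0-> p4 -0-> p3 -0-> p0 -0-> p4 -0-> p3 -0-> p0 -0-> p4 -1-> p4 -0-> p3 -0-> p0  → end p0, rejected
w4: Trace: p1 -1-> p3 -1-> p1 -1-> p3 -0-> p0 -1-> p1 -1-> p3 -0-> p0 -0-> p4 -1-> p4 -1-> p4  → end p4, rejected

w1, w2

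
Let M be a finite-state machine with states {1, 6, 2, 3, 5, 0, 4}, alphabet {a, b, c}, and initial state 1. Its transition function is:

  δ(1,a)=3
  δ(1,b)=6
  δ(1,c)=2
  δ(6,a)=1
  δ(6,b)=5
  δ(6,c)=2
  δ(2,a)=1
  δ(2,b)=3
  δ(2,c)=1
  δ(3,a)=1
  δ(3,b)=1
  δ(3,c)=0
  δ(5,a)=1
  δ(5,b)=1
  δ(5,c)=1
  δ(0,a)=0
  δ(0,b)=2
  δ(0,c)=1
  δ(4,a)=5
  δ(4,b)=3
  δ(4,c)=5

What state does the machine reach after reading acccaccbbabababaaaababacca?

1 → 3 → 0 → 1 → 2 → 1 → 2 → 1 → 6 → 5 → 1 → 6 → 1 → 6 → 1 → 6 → 1 → 3 → 1 → 3 → 1 → 3 → 1 → 3 → 0 → 1 → 3

3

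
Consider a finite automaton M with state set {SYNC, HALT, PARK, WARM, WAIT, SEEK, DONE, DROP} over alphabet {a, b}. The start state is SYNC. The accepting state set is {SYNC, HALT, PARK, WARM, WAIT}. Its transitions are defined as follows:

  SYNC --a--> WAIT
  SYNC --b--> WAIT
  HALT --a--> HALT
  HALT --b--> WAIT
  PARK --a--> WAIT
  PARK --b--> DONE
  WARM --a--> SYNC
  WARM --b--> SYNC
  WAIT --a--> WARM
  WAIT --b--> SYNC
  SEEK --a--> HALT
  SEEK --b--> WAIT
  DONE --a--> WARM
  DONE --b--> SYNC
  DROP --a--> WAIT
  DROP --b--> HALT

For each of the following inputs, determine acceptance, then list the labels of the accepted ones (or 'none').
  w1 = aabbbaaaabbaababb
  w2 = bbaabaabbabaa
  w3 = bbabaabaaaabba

w1: SYNC → WAIT → WARM → SYNC → WAIT → SYNC → WAIT → WARM → SYNC → WAIT → SYNC → WAIT → WARM → SYNC → WAIT → WARM → SYNC → WAIT  → end WAIT, accepted
w2: SYNC → WAIT → SYNC → WAIT → WARM → SYNC → WAIT → WARM → SYNC → WAIT → WARM → SYNC → WAIT → WARM  → end WARM, accepted
w3: SYNC → WAIT → SYNC → WAIT → SYNC → WAIT → WARM → SYNC → WAIT → WARM → SYNC → WAIT → SYNC → WAIT → WARM  → end WARM, accepted

w1, w2, w3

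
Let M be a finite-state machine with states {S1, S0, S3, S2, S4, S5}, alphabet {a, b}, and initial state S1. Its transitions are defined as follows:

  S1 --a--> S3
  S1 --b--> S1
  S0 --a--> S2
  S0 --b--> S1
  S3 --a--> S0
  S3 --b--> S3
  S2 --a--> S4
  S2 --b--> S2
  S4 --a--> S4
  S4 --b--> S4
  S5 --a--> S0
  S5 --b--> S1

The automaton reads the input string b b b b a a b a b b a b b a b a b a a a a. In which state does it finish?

start at S1
read 'b': S1 → S1
read 'b': S1 → S1
read 'b': S1 → S1
read 'b': S1 → S1
read 'a': S1 → S3
read 'a': S3 → S0
read 'b': S0 → S1
read 'a': S1 → S3
read 'b': S3 → S3
read 'b': S3 → S3
read 'a': S3 → S0
read 'b': S0 → S1
read 'b': S1 → S1
read 'a': S1 → S3
read 'b': S3 → S3
read 'a': S3 → S0
read 'b': S0 → S1
read 'a': S1 → S3
read 'a': S3 → S0
read 'a': S0 → S2
read 'a': S2 → S4

S4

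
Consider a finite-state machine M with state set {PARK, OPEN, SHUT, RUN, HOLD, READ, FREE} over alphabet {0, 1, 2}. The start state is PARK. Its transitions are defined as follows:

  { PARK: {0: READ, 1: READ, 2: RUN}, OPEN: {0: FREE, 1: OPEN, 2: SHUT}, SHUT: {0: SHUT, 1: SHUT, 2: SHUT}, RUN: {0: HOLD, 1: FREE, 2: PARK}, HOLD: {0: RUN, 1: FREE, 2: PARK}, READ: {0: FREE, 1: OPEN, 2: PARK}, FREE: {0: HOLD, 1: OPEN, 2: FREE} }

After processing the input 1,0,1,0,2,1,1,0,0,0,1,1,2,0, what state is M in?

SHUT

PARK → READ → FREE → OPEN → FREE → FREE → OPEN → OPEN → FREE → HOLD → RUN → FREE → OPEN → SHUT → SHUT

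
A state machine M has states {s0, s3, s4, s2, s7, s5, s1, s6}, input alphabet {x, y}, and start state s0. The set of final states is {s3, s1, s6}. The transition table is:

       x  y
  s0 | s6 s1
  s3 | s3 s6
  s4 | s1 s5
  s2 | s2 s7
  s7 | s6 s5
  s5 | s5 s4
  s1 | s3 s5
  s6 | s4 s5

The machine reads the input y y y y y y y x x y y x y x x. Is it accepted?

Trace: s0 -y-> s1 -y-> s5 -y-> s4 -y-> s5 -y-> s4 -y-> s5 -y-> s4 -x-> s1 -x-> s3 -y-> s6 -y-> s5 -x-> s5 -y-> s4 -x-> s1 -x-> s3
End state s3 is accepting.

Yes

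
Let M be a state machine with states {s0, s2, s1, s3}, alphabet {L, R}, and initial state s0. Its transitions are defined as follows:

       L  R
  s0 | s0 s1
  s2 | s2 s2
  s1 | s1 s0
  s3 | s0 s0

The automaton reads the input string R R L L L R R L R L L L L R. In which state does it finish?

Trace: s0 -R-> s1 -R-> s0 -L-> s0 -L-> s0 -L-> s0 -R-> s1 -R-> s0 -L-> s0 -R-> s1 -L-> s1 -L-> s1 -L-> s1 -L-> s1 -R-> s0

s0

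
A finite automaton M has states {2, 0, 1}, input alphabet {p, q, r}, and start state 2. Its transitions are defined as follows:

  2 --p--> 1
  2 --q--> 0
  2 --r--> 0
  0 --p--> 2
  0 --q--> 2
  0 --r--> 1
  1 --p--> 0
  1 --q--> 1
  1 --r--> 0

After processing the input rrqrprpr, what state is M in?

Trace: 2 -r-> 0 -r-> 1 -q-> 1 -r-> 0 -p-> 2 -r-> 0 -p-> 2 -r-> 0

0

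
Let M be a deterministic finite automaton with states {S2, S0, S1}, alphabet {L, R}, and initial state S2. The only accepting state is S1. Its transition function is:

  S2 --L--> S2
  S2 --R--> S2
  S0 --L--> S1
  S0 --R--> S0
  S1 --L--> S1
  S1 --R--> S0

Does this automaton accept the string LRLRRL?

No

S2 → S2 → S2 → S2 → S2 → S2 → S2
End state S2 is not accepting.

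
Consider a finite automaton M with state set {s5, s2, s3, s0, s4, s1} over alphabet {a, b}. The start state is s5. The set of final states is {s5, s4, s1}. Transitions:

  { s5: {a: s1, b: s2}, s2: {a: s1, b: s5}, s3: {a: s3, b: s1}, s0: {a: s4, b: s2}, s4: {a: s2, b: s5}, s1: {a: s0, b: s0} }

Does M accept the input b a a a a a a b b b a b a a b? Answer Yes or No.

start at s5
read 'b': s5 → s2
read 'a': s2 → s1
read 'a': s1 → s0
read 'a': s0 → s4
read 'a': s4 → s2
read 'a': s2 → s1
read 'a': s1 → s0
read 'b': s0 → s2
read 'b': s2 → s5
read 'b': s5 → s2
read 'a': s2 → s1
read 'b': s1 → s0
read 'a': s0 → s4
read 'a': s4 → s2
read 'b': s2 → s5
End state s5 is accepting.

Yes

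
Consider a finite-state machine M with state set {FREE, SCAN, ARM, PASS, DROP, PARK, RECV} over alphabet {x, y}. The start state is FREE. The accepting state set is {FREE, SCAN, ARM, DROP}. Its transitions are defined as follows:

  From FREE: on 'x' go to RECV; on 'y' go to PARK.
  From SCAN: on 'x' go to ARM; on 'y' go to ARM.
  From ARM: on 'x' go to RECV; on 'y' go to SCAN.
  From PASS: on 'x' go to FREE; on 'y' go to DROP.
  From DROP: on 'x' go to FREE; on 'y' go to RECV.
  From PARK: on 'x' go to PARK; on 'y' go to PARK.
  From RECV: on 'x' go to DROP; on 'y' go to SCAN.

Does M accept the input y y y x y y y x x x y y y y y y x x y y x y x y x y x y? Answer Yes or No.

FREE → PARK → PARK → PARK → PARK → PARK → PARK → PARK → PARK → PARK → PARK → PARK → PARK → PARK → PARK → PARK → PARK → PARK → PARK → PARK → PARK → PARK → PARK → PARK → PARK → PARK → PARK → PARK → PARK
End state PARK is not accepting.

No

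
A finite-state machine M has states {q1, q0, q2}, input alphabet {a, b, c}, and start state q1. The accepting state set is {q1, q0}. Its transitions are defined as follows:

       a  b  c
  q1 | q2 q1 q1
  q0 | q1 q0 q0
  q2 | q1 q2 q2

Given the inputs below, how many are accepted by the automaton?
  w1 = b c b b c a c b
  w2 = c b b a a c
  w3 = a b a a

w1: Trace: q1 -b-> q1 -c-> q1 -b-> q1 -b-> q1 -c-> q1 -a-> q2 -c-> q2 -b-> q2  → end q2, rejected
w2: Trace: q1 -c-> q1 -b-> q1 -b-> q1 -a-> q2 -a-> q1 -c-> q1  → end q1, accepted
w3: Trace: q1 -a-> q2 -b-> q2 -a-> q1 -a-> q2  → end q2, rejected

1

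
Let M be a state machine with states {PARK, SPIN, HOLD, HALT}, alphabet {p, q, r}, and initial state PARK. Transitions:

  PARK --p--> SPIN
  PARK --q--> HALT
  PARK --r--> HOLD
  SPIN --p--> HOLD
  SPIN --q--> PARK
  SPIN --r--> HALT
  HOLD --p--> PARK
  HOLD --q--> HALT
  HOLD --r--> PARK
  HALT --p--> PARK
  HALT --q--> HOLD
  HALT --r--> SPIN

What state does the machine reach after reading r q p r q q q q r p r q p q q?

HOLD

PARK → HOLD → HALT → PARK → HOLD → HALT → HOLD → HALT → HOLD → PARK → SPIN → HALT → HOLD → PARK → HALT → HOLD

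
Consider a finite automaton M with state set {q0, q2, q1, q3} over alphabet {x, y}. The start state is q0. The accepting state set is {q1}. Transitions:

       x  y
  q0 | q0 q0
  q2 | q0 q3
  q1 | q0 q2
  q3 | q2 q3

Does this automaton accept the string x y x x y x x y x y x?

Trace: q0 -x-> q0 -y-> q0 -x-> q0 -x-> q0 -y-> q0 -x-> q0 -x-> q0 -y-> q0 -x-> q0 -y-> q0 -x-> q0
End state q0 is not accepting.

No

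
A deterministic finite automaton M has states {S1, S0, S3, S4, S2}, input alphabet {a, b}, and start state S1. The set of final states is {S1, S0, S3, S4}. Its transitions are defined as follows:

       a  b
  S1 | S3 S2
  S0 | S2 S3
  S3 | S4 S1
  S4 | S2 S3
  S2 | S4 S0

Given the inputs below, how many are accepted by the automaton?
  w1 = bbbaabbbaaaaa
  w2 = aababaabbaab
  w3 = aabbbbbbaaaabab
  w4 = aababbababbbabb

w1:
  start at S1
  read 'b': S1 → S2
  read 'b': S2 → S0
  read 'b': S0 → S3
  read 'a': S3 → S4
  read 'a': S4 → S2
  read 'b': S2 → S0
  read 'b': S0 → S3
  read 'b': S3 → S1
  read 'a': S1 → S3
  read 'a': S3 → S4
  read 'a': S4 → S2
  read 'a': S2 → S4
  read 'a': S4 → S2
  end S2, rejected
w2:
  start at S1
  read 'a': S1 → S3
  read 'a': S3 → S4
  read 'b': S4 → S3
  read 'a': S3 → S4
  read 'b': S4 → S3
  read 'a': S3 → S4
  read 'a': S4 → S2
  read 'b': S2 → S0
  read 'b': S0 → S3
  read 'a': S3 → S4
  read 'a': S4 → S2
  read 'b': S2 → S0
  end S0, accepted
w3:
  start at S1
  read 'a': S1 → S3
  read 'a': S3 → S4
  read 'b': S4 → S3
  read 'b': S3 → S1
  read 'b': S1 → S2
  read 'b': S2 → S0
  read 'b': S0 → S3
  read 'b': S3 → S1
  read 'a': S1 → S3
  read 'a': S3 → S4
  read 'a': S4 → S2
  read 'a': S2 → S4
  read 'b': S4 → S3
  read 'a': S3 → S4
  read 'b': S4 → S3
  end S3, accepted
w4:
  start at S1
  read 'a': S1 → S3
  read 'a': S3 → S4
  read 'b': S4 → S3
  read 'a': S3 → S4
  read 'b': S4 → S3
  read 'b': S3 → S1
  read 'a': S1 → S3
  read 'b': S3 → S1
  read 'a': S1 → S3
  read 'b': S3 → S1
  read 'b': S1 → S2
  read 'b': S2 → S0
  read 'a': S0 → S2
  read 'b': S2 → S0
  read 'b': S0 → S3
  end S3, accepted

3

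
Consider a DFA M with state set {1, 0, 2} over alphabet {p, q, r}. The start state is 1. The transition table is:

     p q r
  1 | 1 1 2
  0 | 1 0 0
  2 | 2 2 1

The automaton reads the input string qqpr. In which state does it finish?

start at 1
read 'q': 1 → 1
read 'q': 1 → 1
read 'p': 1 → 1
read 'r': 1 → 2

2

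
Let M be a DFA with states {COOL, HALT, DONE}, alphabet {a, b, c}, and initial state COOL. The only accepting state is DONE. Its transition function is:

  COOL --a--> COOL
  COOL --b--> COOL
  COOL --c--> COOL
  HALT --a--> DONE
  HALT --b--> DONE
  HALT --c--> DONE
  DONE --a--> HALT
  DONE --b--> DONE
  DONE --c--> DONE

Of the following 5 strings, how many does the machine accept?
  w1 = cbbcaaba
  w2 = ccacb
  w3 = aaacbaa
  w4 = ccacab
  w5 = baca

w1: Trace: COOL -c-> COOL -b-> COOL -b-> COOL -c-> COOL -a-> COOL -a-> COOL -b-> COOL -a-> COOL  → end COOL, rejected
w2: Trace: COOL -c-> COOL -c-> COOL -a-> COOL -c-> COOL -b-> COOL  → end COOL, rejected
w3: Trace: COOL -a-> COOL -a-> COOL -a-> COOL -c-> COOL -b-> COOL -a-> COOL -a-> COOL  → end COOL, rejected
w4: Trace: COOL -c-> COOL -c-> COOL -a-> COOL -c-> COOL -a-> COOL -b-> COOL  → end COOL, rejected
w5: Trace: COOL -b-> COOL -a-> COOL -c-> COOL -a-> COOL  → end COOL, rejected

0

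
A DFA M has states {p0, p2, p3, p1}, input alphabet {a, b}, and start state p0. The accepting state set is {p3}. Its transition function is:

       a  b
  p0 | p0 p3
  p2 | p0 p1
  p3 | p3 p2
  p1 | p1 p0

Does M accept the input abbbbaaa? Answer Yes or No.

No

p0 → p0 → p3 → p2 → p1 → p0 → p0 → p0 → p0
End state p0 is not accepting.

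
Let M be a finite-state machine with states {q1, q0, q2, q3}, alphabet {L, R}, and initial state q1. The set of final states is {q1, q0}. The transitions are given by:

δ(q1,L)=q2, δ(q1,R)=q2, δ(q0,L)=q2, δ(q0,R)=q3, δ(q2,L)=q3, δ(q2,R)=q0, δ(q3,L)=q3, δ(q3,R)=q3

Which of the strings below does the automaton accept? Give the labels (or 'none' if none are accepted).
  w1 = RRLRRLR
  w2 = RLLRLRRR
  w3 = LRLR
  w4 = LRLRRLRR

w3

w1: Trace: q1 -R-> q2 -R-> q0 -L-> q2 -R-> q0 -R-> q3 -L-> q3 -R-> q3  → end q3, rejected
w2: Trace: q1 -R-> q2 -L-> q3 -L-> q3 -R-> q3 -L-> q3 -R-> q3 -R-> q3 -R-> q3  → end q3, rejected
w3: Trace: q1 -L-> q2 -R-> q0 -L-> q2 -R-> q0  → end q0, accepted
w4: Trace: q1 -L-> q2 -R-> q0 -L-> q2 -R-> q0 -R-> q3 -L-> q3 -R-> q3 -R-> q3  → end q3, rejected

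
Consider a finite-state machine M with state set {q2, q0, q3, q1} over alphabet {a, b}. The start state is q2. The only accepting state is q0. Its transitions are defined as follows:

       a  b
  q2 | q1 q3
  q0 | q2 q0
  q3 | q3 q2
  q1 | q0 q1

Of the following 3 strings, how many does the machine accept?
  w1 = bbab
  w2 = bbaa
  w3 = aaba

1

w1:
  start at q2
  read 'b': q2 → q3
  read 'b': q3 → q2
  read 'a': q2 → q1
  read 'b': q1 → q1
  end q1, rejected
w2:
  start at q2
  read 'b': q2 → q3
  read 'b': q3 → q2
  read 'a': q2 → q1
  read 'a': q1 → q0
  end q0, accepted
w3:
  start at q2
  read 'a': q2 → q1
  read 'a': q1 → q0
  read 'b': q0 → q0
  read 'a': q0 → q2
  end q2, rejected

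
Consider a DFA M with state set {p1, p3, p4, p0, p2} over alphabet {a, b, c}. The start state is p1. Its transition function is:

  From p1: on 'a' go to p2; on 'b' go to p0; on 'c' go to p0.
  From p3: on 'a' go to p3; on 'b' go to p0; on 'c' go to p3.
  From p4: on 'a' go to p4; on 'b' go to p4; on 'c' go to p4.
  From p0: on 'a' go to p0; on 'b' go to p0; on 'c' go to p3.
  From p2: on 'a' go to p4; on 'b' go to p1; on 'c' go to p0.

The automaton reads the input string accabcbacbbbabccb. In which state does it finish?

start at p1
read 'a': p1 → p2
read 'c': p2 → p0
read 'c': p0 → p3
read 'a': p3 → p3
read 'b': p3 → p0
read 'c': p0 → p3
read 'b': p3 → p0
read 'a': p0 → p0
read 'c': p0 → p3
read 'b': p3 → p0
read 'b': p0 → p0
read 'b': p0 → p0
read 'a': p0 → p0
read 'b': p0 → p0
read 'c': p0 → p3
read 'c': p3 → p3
read 'b': p3 → p0

p0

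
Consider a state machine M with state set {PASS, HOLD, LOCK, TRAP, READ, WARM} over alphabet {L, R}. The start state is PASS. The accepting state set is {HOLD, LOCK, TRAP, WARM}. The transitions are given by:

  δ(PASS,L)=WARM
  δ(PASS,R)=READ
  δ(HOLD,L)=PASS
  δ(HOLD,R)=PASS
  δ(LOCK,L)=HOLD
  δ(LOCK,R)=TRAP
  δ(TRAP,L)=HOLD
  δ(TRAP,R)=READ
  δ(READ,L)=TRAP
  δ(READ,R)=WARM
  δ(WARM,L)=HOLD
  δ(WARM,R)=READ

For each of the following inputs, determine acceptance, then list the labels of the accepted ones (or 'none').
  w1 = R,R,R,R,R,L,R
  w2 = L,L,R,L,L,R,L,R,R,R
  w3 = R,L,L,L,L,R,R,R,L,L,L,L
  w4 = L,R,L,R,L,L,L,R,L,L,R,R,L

w3, w4

w1:
  start at PASS
  read 'R': PASS → READ
  read 'R': READ → WARM
  read 'R': WARM → READ
  read 'R': READ → WARM
  read 'R': WARM → READ
  read 'L': READ → TRAP
  read 'R': TRAP → READ
  end READ, rejected
w2:
  start at PASS
  read 'L': PASS → WARM
  read 'L': WARM → HOLD
  read 'R': HOLD → PASS
  read 'L': PASS → WARM
  read 'L': WARM → HOLD
  read 'R': HOLD → PASS
  read 'L': PASS → WARM
  read 'R': WARM → READ
  read 'R': READ → WARM
  read 'R': WARM → READ
  end READ, rejected
w3:
  start at PASS
  read 'R': PASS → READ
  read 'L': READ → TRAP
  read 'L': TRAP → HOLD
  read 'L': HOLD → PASS
  read 'L': PASS → WARM
  read 'R': WARM → READ
  read 'R': READ → WARM
  read 'R': WARM → READ
  read 'L': READ → TRAP
  read 'L': TRAP → HOLD
  read 'L': HOLD → PASS
  read 'L': PASS → WARM
  end WARM, accepted
w4:
  start at PASS
  read 'L': PASS → WARM
  read 'R': WARM → READ
  read 'L': READ → TRAP
  read 'R': TRAP → READ
  read 'L': READ → TRAP
  read 'L': TRAP → HOLD
  read 'L': HOLD → PASS
  read 'R': PASS → READ
  read 'L': READ → TRAP
  read 'L': TRAP → HOLD
  read 'R': HOLD → PASS
  read 'R': PASS → READ
  read 'L': READ → TRAP
  end TRAP, accepted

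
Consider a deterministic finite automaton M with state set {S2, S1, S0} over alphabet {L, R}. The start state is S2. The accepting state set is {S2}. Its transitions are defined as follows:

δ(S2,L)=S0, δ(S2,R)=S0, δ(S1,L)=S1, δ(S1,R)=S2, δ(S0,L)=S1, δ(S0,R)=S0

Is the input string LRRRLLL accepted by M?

S2 → S0 → S0 → S0 → S0 → S1 → S1 → S1
End state S1 is not accepting.

No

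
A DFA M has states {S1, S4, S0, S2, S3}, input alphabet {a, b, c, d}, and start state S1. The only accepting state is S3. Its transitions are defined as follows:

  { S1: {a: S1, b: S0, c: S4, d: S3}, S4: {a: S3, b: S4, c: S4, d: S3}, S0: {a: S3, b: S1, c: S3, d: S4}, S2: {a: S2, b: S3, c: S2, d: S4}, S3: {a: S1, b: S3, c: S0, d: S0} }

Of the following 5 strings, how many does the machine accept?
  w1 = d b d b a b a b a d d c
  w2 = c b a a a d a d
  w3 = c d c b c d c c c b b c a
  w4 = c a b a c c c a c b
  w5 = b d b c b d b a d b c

w1:
  start at S1
  read 'd': S1 → S3
  read 'b': S3 → S3
  read 'd': S3 → S0
  read 'b': S0 → S1
  read 'a': S1 → S1
  read 'b': S1 → S0
  read 'a': S0 → S3
  read 'b': S3 → S3
  read 'a': S3 → S1
  read 'd': S1 → S3
  read 'd': S3 → S0
  read 'c': S0 → S3
  end S3, accepted
w2:
  start at S1
  read 'c': S1 → S4
  read 'b': S4 → S4
  read 'a': S4 → S3
  read 'a': S3 → S1
  read 'a': S1 → S1
  read 'd': S1 → S3
  read 'a': S3 → S1
  read 'd': S1 → S3
  end S3, accepted
w3:
  start at S1
  read 'c': S1 → S4
  read 'd': S4 → S3
  read 'c': S3 → S0
  read 'b': S0 → S1
  read 'c': S1 → S4
  read 'd': S4 → S3
  read 'c': S3 → S0
  read 'c': S0 → S3
  read 'c': S3 → S0
  read 'b': S0 → S1
  read 'b': S1 → S0
  read 'c': S0 → S3
  read 'a': S3 → S1
  end S1, rejected
w4:
  start at S1
  read 'c': S1 → S4
  read 'a': S4 → S3
  read 'b': S3 → S3
  read 'a': S3 → S1
  read 'c': S1 → S4
  read 'c': S4 → S4
  read 'c': S4 → S4
  read 'a': S4 → S3
  read 'c': S3 → S0
  read 'b': S0 → S1
  end S1, rejected
w5:
  start at S1
  read 'b': S1 → S0
  read 'd': S0 → S4
  read 'b': S4 → S4
  read 'c': S4 → S4
  read 'b': S4 → S4
  read 'd': S4 → S3
  read 'b': S3 → S3
  read 'a': S3 → S1
  read 'd': S1 → S3
  read 'b': S3 → S3
  read 'c': S3 → S0
  end S0, rejected

2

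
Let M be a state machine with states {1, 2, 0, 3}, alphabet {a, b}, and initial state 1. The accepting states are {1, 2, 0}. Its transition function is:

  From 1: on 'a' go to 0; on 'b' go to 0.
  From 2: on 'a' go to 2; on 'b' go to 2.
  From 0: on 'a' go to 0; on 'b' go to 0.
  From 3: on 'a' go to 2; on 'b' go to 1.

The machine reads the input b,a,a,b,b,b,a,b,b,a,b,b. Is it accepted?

1 → 0 → 0 → 0 → 0 → 0 → 0 → 0 → 0 → 0 → 0 → 0 → 0
End state 0 is accepting.

Yes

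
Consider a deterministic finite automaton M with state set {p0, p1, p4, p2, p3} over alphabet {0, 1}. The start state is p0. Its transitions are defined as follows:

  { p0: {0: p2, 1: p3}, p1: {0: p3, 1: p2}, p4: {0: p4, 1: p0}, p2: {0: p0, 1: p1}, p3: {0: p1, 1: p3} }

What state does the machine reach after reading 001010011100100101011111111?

start at p0
read '0': p0 → p2
read '0': p2 → p0
read '1': p0 → p3
read '0': p3 → p1
read '1': p1 → p2
read '0': p2 → p0
read '0': p0 → p2
read '1': p2 → p1
read '1': p1 → p2
read '1': p2 → p1
read '0': p1 → p3
read '0': p3 → p1
read '1': p1 → p2
read '0': p2 → p0
read '0': p0 → p2
read '1': p2 → p1
read '0': p1 → p3
read '1': p3 → p3
read '0': p3 → p1
read '1': p1 → p2
read '1': p2 → p1
read '1': p1 → p2
read '1': p2 → p1
read '1': p1 → p2
read '1': p2 → p1
read '1': p1 → p2
read '1': p2 → p1

p1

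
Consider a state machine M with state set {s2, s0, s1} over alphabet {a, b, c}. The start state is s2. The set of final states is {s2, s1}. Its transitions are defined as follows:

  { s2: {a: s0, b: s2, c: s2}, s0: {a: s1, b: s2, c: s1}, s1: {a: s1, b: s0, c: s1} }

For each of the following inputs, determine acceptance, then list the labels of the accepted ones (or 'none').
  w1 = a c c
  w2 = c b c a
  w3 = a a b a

w1: s2 → s0 → s1 → s1  → end s1, accepted
w2: s2 → s2 → s2 → s2 → s0  → end s0, rejected
w3: s2 → s0 → s1 → s0 → s1  → end s1, accepted

w1, w3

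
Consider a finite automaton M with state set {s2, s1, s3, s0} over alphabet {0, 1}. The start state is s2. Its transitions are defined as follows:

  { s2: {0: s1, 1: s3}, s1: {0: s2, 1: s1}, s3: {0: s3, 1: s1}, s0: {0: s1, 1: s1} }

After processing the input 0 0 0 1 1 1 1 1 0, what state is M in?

Trace: s2 -0-> s1 -0-> s2 -0-> s1 -1-> s1 -1-> s1 -1-> s1 -1-> s1 -1-> s1 -0-> s2

s2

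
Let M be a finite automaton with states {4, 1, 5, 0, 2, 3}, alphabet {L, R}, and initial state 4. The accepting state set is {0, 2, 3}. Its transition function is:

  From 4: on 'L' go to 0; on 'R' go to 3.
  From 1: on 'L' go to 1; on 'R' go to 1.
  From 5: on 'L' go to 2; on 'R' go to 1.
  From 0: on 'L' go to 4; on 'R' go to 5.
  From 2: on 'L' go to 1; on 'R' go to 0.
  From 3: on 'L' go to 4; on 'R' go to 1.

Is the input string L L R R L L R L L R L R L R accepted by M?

No

4 → 0 → 4 → 3 → 1 → 1 → 1 → 1 → 1 → 1 → 1 → 1 → 1 → 1 → 1
End state 1 is not accepting.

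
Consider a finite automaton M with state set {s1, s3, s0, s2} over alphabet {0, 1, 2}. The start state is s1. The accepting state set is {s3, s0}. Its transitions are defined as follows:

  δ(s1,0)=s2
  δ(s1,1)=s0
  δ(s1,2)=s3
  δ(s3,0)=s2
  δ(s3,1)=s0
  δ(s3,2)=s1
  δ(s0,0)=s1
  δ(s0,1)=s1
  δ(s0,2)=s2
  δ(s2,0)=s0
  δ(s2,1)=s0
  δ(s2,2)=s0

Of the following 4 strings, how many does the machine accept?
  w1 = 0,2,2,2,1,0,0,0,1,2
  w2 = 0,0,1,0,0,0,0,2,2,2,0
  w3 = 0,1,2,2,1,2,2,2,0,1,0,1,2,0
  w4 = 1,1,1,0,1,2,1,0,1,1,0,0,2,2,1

w1: Trace: s1 -0-> s2 -2-> s0 -2-> s2 -2-> s0 -1-> s1 -0-> s2 -0-> s0 -0-> s1 -1-> s0 -2-> s2  → end s2, rejected
w2: Trace: s1 -0-> s2 -0-> s0 -1-> s1 -0-> s2 -0-> s0 -0-> s1 -0-> s2 -2-> s0 -2-> s2 -2-> s0 -0-> s1  → end s1, rejected
w3: Trace: s1 -0-> s2 -1-> s0 -2-> s2 -2-> s0 -1-> s1 -2-> s3 -2-> s1 -2-> s3 -0-> s2 -1-> s0 -0-> s1 -1-> s0 -2-> s2 -0-> s0  → end s0, accepted
w4: Trace: s1 -1-> s0 -1-> s1 -1-> s0 -0-> s1 -1-> s0 -2-> s2 -1-> s0 -0-> s1 -1-> s0 -1-> s1 -0-> s2 -0-> s0 -2-> s2 -2-> s0 -1-> s1  → end s1, rejected

1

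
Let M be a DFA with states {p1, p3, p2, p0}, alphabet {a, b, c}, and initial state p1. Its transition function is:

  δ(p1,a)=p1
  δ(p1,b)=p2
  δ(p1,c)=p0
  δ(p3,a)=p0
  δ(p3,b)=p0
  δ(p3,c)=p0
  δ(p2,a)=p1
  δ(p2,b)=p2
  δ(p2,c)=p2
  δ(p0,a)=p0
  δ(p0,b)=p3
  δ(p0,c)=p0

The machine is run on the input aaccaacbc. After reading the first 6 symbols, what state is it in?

p0

Trace: p1 -a-> p1 -a-> p1 -c-> p0 -c-> p0 -a-> p0 -a-> p0
After 6 symbols: p0.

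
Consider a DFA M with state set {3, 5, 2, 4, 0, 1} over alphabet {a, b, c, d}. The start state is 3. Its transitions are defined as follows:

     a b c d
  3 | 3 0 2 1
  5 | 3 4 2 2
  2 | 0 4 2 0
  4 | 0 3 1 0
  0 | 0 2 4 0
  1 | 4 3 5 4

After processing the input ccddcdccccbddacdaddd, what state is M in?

Trace: 3 -c-> 2 -c-> 2 -d-> 0 -d-> 0 -c-> 4 -d-> 0 -c-> 4 -c-> 1 -c-> 5 -c-> 2 -b-> 4 -d-> 0 -d-> 0 -a-> 0 -c-> 4 -d-> 0 -a-> 0 -d-> 0 -d-> 0 -d-> 0

0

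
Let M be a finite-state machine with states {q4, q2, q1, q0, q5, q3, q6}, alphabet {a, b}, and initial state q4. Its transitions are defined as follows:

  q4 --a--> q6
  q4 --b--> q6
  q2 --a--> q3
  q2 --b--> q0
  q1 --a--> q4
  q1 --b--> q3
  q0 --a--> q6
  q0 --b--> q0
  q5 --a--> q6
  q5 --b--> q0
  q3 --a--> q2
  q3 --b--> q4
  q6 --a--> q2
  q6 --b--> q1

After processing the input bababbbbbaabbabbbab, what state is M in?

q1

q4 → q6 → q2 → q0 → q6 → q1 → q3 → q4 → q6 → q1 → q4 → q6 → q1 → q3 → q2 → q0 → q0 → q0 → q6 → q1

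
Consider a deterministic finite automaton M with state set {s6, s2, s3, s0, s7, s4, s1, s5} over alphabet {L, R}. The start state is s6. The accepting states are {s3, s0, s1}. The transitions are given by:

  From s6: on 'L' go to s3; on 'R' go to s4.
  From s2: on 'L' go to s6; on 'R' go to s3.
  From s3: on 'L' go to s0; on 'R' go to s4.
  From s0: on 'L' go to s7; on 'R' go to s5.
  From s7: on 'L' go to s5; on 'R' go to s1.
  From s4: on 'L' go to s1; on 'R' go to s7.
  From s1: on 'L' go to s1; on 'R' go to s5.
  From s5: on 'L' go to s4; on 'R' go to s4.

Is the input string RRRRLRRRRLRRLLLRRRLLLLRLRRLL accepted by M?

Yes

Trace: s6 -R-> s4 -R-> s7 -R-> s1 -R-> s5 -L-> s4 -R-> s7 -R-> s1 -R-> s5 -R-> s4 -L-> s1 -R-> s5 -R-> s4 -L-> s1 -L-> s1 -L-> s1 -R-> s5 -R-> s4 -R-> s7 -L-> s5 -L-> s4 -L-> s1 -L-> s1 -R-> s5 -L-> s4 -R-> s7 -R-> s1 -L-> s1 -L-> s1
End state s1 is accepting.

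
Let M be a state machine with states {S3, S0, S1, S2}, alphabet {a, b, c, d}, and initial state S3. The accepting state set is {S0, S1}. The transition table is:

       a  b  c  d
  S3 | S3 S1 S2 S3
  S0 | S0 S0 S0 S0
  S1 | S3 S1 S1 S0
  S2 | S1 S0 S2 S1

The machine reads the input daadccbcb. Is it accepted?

Yes

start at S3
read 'd': S3 → S3
read 'a': S3 → S3
read 'a': S3 → S3
read 'd': S3 → S3
read 'c': S3 → S2
read 'c': S2 → S2
read 'b': S2 → S0
read 'c': S0 → S0
read 'b': S0 → S0
End state S0 is accepting.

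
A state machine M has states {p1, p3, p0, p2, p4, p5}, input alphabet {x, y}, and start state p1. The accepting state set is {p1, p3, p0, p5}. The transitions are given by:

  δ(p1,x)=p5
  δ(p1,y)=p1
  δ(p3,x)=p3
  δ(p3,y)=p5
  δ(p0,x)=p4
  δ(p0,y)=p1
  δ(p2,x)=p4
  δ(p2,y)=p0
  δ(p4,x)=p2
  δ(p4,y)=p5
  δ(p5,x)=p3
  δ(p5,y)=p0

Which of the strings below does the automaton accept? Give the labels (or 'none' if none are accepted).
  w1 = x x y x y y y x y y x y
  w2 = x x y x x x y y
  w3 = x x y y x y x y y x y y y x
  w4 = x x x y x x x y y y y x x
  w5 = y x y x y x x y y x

w1, w2, w3, w4

w1:
  start at p1
  read 'x': p1 → p5
  read 'x': p5 → p3
  read 'y': p3 → p5
  read 'x': p5 → p3
  read 'y': p3 → p5
  read 'y': p5 → p0
  read 'y': p0 → p1
  read 'x': p1 → p5
  read 'y': p5 → p0
  read 'y': p0 → p1
  read 'x': p1 → p5
  read 'y': p5 → p0
  end p0, accepted
w2:
  start at p1
  read 'x': p1 → p5
  read 'x': p5 → p3
  read 'y': p3 → p5
  read 'x': p5 → p3
  read 'x': p3 → p3
  read 'x': p3 → p3
  read 'y': p3 → p5
  read 'y': p5 → p0
  end p0, accepted
w3:
  start at p1
  read 'x': p1 → p5
  read 'x': p5 → p3
  read 'y': p3 → p5
  read 'y': p5 → p0
  read 'x': p0 → p4
  read 'y': p4 → p5
  read 'x': p5 → p3
  read 'y': p3 → p5
  read 'y': p5 → p0
  read 'x': p0 → p4
  read 'y': p4 → p5
  read 'y': p5 → p0
  read 'y': p0 → p1
  read 'x': p1 → p5
  end p5, accepted
w4:
  start at p1
  read 'x': p1 → p5
  read 'x': p5 → p3
  read 'x': p3 → p3
  read 'y': p3 → p5
  read 'x': p5 → p3
  read 'x': p3 → p3
  read 'x': p3 → p3
  read 'y': p3 → p5
  read 'y': p5 → p0
  read 'y': p0 → p1
  read 'y': p1 → p1
  read 'x': p1 → p5
  read 'x': p5 → p3
  end p3, accepted
w5:
  start at p1
  read 'y': p1 → p1
  read 'x': p1 → p5
  read 'y': p5 → p0
  read 'x': p0 → p4
  read 'y': p4 → p5
  read 'x': p5 → p3
  read 'x': p3 → p3
  read 'y': p3 → p5
  read 'y': p5 → p0
  read 'x': p0 → p4
  end p4, rejected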